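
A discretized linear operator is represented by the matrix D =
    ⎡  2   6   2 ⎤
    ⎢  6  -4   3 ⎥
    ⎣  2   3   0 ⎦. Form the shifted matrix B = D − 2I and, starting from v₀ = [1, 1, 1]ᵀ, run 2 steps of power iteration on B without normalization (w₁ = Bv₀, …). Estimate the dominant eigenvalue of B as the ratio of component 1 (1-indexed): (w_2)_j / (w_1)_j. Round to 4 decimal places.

μ ≈ 3.0000

B = D − 2I has rows (0, 6, 2); (6, -6, 3); (2, 3, -2)
w1 = Bv₀ = (0·1 + 6·1 + 2·1; 6·1 + (-6)·1 + 3·1; 2·1 + 3·1 + (-2)·1) = (8, 3, 3)
w2 = Bw1 = (0·8 + 6·3 + 2·3; 6·8 + (-6)·3 + 3·3; 2·8 + 3·3 + (-2)·3) = (24, 39, 19)
Ratio: 24/8 = 3.0000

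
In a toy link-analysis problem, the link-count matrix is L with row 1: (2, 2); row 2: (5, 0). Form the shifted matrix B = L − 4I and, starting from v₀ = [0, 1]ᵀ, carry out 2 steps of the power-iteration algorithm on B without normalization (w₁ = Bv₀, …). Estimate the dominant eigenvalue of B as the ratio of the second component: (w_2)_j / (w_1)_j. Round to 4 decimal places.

-6.5000

B = L − 4I has rows (-2, 2); (5, -4)
w1 = Bv₀ = (2, -4)
w2 = Bw1 = (-12, 26)
Ratio: 26/-4 = -6.5000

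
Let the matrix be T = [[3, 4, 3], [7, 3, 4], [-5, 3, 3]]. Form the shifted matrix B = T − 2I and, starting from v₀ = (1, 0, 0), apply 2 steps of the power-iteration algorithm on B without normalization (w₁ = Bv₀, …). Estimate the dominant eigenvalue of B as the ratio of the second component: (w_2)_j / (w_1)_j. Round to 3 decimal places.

B = T − 2I has rows (1, 4, 3); (7, 1, 4); (-5, 3, 1)
w1 = Bv₀ = (1·1 + 4·0 + 3·0; 7·1 + 1·0 + 4·0; (-5)·1 + 3·0 + 1·0) = (1, 7, -5)
w2 = Bw1 = (1·1 + 4·7 + 3·(-5); 7·1 + 1·7 + 4·(-5); (-5)·1 + 3·7 + 1·(-5)) = (14, -6, 11)
Ratio: -6/7 = -0.857

-0.857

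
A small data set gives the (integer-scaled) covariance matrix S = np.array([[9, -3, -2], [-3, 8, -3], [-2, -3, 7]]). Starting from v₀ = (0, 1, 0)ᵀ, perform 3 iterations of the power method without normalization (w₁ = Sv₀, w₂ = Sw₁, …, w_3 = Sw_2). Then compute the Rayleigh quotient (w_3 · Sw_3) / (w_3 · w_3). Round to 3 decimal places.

w1 = Sv₀ = (9·0 + (-3)·1 + (-2)·0; (-3)·0 + 8·1 + (-3)·0; (-2)·0 + (-3)·1 + 7·0) = (-3, 8, -3)
w2 = Sw1 = (9·(-3) + (-3)·8 + (-2)·(-3); (-3)·(-3) + 8·8 + (-3)·(-3); (-2)·(-3) + (-3)·8 + 7·(-3)) = (-45, 82, -39)
w3 = Sw2 = (-573, 908, -429)
Sw3 = (-7023, 10270, -4581)
w3·Sw3 = (-573)·(-7023) + 908·10270 + (-429)·(-4581) = 15314588; w3·w3 = (-573)·(-573) + 908·908 + (-429)·(-429) = 1336834
λ ≈ 15314588/1336834 = 11.456

11.456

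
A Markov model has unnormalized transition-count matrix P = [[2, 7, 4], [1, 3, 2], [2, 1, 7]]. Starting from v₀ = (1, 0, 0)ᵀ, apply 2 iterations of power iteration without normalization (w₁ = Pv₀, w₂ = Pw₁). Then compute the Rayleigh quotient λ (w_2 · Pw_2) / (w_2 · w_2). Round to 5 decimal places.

9.38854

w1 = Pv₀ = (2·1 + 7·0 + 4·0; 1·1 + 3·0 + 2·0; 2·1 + 1·0 + 7·0) = (2, 1, 2)
w2 = Pw1 = (2·2 + 7·1 + 4·2; 1·2 + 3·1 + 2·2; 2·2 + 1·1 + 7·2) = (19, 9, 19)
Pw2 = (177, 84, 180)
w2·Pw2 = 19·177 + 9·84 + 19·180 = 7539; w2·w2 = 19·19 + 9·9 + 19·19 = 803
λ ≈ 7539/803 = 9.38854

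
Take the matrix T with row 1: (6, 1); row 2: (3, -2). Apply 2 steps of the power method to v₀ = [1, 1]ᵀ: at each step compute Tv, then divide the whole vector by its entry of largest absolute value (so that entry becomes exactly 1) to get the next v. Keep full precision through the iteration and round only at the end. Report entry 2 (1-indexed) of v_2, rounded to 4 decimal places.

0.4419

Tv0 = (7.00000, 1.00000); divide by 7.00000 → v1 = (1.00000, 0.14286)
Tv1 = (6.14286, 2.71429); divide by 6.14286 → v2 = (1.00000, 0.44186)
Requested entry of v2: 19/43 = 0.4419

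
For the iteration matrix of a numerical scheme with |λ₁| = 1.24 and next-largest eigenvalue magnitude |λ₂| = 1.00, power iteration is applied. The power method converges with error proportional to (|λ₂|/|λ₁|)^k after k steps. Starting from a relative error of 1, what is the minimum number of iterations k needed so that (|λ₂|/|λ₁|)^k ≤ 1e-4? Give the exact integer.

43

|λ₂/λ₁| = 1.00/1.24 = 0.80645
Need k ≥ ln(1e-4) / ln(0.80645) = -9.2103 / -0.2151 ≈ 42.817
Smallest integer k satisfying the bound: 43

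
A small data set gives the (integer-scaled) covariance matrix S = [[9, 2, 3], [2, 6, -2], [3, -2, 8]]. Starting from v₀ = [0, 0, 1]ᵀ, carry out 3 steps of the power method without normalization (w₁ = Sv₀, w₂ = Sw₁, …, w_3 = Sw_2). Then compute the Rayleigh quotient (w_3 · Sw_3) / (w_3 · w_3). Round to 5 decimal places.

w1 = Sv₀ = (9·0 + 2·0 + 3·1; 2·0 + 6·0 + (-2)·1; 3·0 + (-2)·0 + 8·1) = (3, -2, 8)
w2 = Sw1 = (9·3 + 2·(-2) + 3·8; 2·3 + 6·(-2) + (-2)·8; 3·3 + (-2)·(-2) + 8·8) = (47, -22, 77)
w3 = Sw2 = (610, -192, 801)
Sw3 = (7509, -1534, 8622)
w3·Sw3 = 610·7509 + (-192)·(-1534) + 801·8622 = 11781240; w3·w3 = 610·610 + (-192)·(-192) + 801·801 = 1050565
λ ≈ 11781240/1050565 = 11.21419

λ ≈ 11.21419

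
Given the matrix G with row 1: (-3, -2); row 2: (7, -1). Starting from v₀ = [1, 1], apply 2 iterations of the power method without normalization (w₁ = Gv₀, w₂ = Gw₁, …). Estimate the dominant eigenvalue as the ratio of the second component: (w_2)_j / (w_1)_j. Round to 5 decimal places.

w1 = Gv₀ = ((-3)·1 + (-2)·1; 7·1 + (-1)·1) = (-5, 6)
w2 = Gw1 = ((-3)·(-5) + (-2)·6; 7·(-5) + (-1)·6) = (3, -41)
Ratio at component: -41 / 6 = -6.83333

-6.83333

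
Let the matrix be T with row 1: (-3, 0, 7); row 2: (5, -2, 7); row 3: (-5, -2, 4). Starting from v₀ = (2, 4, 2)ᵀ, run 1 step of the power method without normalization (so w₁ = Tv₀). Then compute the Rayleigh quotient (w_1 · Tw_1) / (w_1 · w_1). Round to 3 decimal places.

λ ≈ -1.486

w1 = Tv₀ = ((-3)·2 + 0·4 + 7·2; 5·2 + (-2)·4 + 7·2; (-5)·2 + (-2)·4 + 4·2) = (8, 16, -10)
Tw1 = (-94, -62, -112)
w1·Tw1 = 8·(-94) + 16·(-62) + (-10)·(-112) = -624; w1·w1 = 8·8 + 16·16 + (-10)·(-10) = 420
λ ≈ -624/420 = -1.486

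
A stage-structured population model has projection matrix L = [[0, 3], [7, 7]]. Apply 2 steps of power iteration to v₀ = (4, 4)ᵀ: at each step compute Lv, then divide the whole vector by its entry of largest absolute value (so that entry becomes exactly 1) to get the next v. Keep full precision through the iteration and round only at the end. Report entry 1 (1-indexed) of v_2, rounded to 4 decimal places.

0.3529

Lv0 = (12.00000, 56.00000); divide by 56.00000 → v1 = (0.21429, 1.00000)
Lv1 = (3.00000, 8.50000); divide by 8.50000 → v2 = (0.35294, 1.00000)
Requested entry of v2: 168/476 = 0.3529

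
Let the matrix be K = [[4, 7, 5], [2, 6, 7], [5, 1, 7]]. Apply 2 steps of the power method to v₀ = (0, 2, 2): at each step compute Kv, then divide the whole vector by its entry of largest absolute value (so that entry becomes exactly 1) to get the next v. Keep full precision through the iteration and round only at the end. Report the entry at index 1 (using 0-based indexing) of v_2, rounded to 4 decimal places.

0.8827

Kv0 = (24.00000, 26.00000, 16.00000); divide by 26.00000 → v1 = (0.92308, 1.00000, 0.61538)
Kv1 = (13.76923, 12.15385, 9.92308); divide by 13.76923 → v2 = (1.00000, 0.88268, 0.72067)
Requested entry of v2: 316/358 = 0.8827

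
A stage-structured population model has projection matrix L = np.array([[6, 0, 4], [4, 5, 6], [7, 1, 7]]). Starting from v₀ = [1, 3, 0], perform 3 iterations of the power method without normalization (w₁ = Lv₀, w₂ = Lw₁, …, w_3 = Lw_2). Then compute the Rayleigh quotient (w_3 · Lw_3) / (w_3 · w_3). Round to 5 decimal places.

w1 = Lv₀ = (6, 19, 10)
w2 = Lw1 = (76, 179, 131)
w3 = Lw2 = (980, 1985, 1628)
Lw3 = (12392, 23613, 20241)
w3·Lw3 = 980·12392 + 1985·23613 + 1628·20241 = 91968313; w3·w3 = 980·980 + 1985·1985 + 1628·1628 = 7551009
λ ≈ 91968313/7551009 = 12.17961

λ ≈ 12.17961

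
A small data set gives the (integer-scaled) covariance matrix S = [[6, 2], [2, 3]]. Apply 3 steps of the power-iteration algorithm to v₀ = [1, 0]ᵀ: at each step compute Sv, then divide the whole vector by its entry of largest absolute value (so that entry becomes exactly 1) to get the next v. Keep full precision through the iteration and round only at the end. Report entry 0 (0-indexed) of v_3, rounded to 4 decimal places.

1.0000

Sv0 = (6.00000, 2.00000); divide by 6.00000 → v1 = (1.00000, 0.33333)
Sv1 = (6.66667, 3.00000); divide by 6.66667 → v2 = (1.00000, 0.45000)
Sv2 = (6.90000, 3.35000); divide by 6.90000 → v3 = (1.00000, 0.48551)
Requested entry of v3: 276/276 = 1.0000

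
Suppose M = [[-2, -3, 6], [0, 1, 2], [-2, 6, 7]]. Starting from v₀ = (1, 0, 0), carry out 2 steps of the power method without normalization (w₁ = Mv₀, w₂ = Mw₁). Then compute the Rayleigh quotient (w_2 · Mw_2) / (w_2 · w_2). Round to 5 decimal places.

w1 = Mv₀ = ((-2)·1 + (-3)·0 + 6·0; 0·1 + 1·0 + 2·0; (-2)·1 + 6·0 + 7·0) = (-2, 0, -2)
w2 = Mw1 = ((-2)·(-2) + (-3)·0 + 6·(-2); 0·(-2) + 1·0 + 2·(-2); (-2)·(-2) + 6·0 + 7·(-2)) = (-8, -4, -10)
Mw2 = (-32, -24, -78)
w2·Mw2 = (-8)·(-32) + (-4)·(-24) + (-10)·(-78) = 1132; w2·w2 = (-8)·(-8) + (-4)·(-4) + (-10)·(-10) = 180
λ ≈ 1132/180 = 6.28889

λ ≈ 6.28889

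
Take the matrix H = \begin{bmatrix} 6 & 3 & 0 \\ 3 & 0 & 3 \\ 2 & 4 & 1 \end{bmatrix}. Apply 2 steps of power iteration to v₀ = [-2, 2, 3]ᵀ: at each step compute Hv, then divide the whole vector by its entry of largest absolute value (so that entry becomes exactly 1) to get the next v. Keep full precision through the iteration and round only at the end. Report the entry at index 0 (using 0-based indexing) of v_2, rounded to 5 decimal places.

1.00000

Hv0 = (-6.000000, 3.000000, 7.000000); divide by 7.000000 → v1 = (-0.857143, 0.428571, 1.000000)
Hv1 = (-3.857143, 0.428571, 1.000000); divide by -3.857143 → v2 = (1.000000, -0.111111, -0.259259)
Requested entry of v2: -27/-27 = 1.00000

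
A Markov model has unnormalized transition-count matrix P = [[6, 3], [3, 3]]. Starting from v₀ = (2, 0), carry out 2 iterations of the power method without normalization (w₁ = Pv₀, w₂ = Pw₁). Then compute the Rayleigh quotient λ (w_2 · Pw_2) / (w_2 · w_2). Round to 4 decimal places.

λ ≈ 7.8529

w1 = Pv₀ = (6·2 + 3·0; 3·2 + 3·0) = (12, 6)
w2 = Pw1 = (6·12 + 3·6; 3·12 + 3·6) = (90, 54)
Pw2 = (702, 432)
w2·Pw2 = 90·702 + 54·432 = 86508; w2·w2 = 90·90 + 54·54 = 11016
λ ≈ 86508/11016 = 7.8529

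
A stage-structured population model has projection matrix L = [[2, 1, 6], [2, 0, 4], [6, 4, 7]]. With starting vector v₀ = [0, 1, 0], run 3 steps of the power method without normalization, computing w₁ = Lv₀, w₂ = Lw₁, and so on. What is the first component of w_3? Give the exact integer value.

274

w1 = Lv₀ = (2·0 + 1·1 + 6·0; 2·0 + 0·1 + 4·0; 6·0 + 4·1 + 7·0) = (1, 0, 4)
w2 = Lw1 = (2·1 + 1·0 + 6·4; 2·1 + 0·0 + 4·4; 6·1 + 4·0 + 7·4) = (26, 18, 34)
w3 = Lw2 = (274, 188, 466)
The requested component of w3 is 274.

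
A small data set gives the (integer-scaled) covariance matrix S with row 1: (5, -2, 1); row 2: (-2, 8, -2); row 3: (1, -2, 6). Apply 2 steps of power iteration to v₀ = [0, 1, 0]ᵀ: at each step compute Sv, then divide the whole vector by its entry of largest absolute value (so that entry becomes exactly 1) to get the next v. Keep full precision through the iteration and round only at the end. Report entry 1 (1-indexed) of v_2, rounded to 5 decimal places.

-0.38889

Sv0 = (-2.000000, 8.000000, -2.000000); divide by 8.000000 → v1 = (-0.250000, 1.000000, -0.250000)
Sv1 = (-3.500000, 9.000000, -3.750000); divide by 9.000000 → v2 = (-0.388889, 1.000000, -0.416667)
Requested entry of v2: -28/72 = -0.38889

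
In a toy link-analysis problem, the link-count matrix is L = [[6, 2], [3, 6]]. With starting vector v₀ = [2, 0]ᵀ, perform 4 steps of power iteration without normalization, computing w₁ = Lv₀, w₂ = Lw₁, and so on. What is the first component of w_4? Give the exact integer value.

w1 = Lv₀ = (12, 6)
w2 = Lw1 = (84, 72)
w3 = Lw2 = (648, 684)
w4 = Lw3 = (5256, 6048)
The requested component of w4 is 5256.

5256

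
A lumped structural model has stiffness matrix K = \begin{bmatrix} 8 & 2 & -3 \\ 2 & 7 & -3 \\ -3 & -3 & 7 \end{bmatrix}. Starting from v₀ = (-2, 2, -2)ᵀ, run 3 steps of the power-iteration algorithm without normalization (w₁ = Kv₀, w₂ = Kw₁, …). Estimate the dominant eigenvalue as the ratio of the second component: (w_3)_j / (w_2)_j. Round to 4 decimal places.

λ ≈ 10.0704

w1 = Kv₀ = (8·(-2) + 2·2 + (-3)·(-2); 2·(-2) + 7·2 + (-3)·(-2); (-3)·(-2) + (-3)·2 + 7·(-2)) = (-6, 16, -14)
w2 = Kw1 = (8·(-6) + 2·16 + (-3)·(-14); 2·(-6) + 7·16 + (-3)·(-14); (-3)·(-6) + (-3)·16 + 7·(-14)) = (26, 142, -128)
w3 = Kw2 = (876, 1430, -1400)
Ratio at component: 1430 / 142 = 10.0704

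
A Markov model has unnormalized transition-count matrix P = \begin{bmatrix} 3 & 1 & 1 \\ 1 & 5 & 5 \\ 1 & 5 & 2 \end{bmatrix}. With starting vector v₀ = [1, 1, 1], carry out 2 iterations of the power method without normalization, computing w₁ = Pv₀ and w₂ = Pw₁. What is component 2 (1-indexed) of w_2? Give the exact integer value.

w1 = Pv₀ = (3·1 + 1·1 + 1·1; 1·1 + 5·1 + 5·1; 1·1 + 5·1 + 2·1) = (5, 11, 8)
w2 = Pw1 = (3·5 + 1·11 + 1·8; 1·5 + 5·11 + 5·8; 1·5 + 5·11 + 2·8) = (34, 100, 76)
The requested component of w2 is 100.

100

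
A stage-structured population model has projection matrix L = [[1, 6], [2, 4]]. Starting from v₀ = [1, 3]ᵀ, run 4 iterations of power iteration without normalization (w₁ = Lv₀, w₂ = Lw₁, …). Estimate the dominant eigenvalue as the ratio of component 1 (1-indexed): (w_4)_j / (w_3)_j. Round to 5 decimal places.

w1 = Lv₀ = (1·1 + 6·3; 2·1 + 4·3) = (19, 14)
w2 = Lw1 = (1·19 + 6·14; 2·19 + 4·14) = (103, 94)
w3 = Lw2 = (667, 582)
w4 = Lw3 = (4159, 3662)
Ratio at component: 4159 / 667 = 6.23538

λ ≈ 6.23538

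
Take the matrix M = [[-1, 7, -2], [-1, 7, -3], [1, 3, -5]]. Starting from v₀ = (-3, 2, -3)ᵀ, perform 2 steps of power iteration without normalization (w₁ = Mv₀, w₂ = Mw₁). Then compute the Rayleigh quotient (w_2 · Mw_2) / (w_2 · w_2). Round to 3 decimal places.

λ ≈ 5.236

w1 = Mv₀ = (23, 26, 18)
w2 = Mw1 = (123, 105, 11)
Mw2 = (590, 579, 383)
w2·Mw2 = 123·590 + 105·579 + 11·383 = 137578; w2·w2 = 123·123 + 105·105 + 11·11 = 26275
λ ≈ 137578/26275 = 5.236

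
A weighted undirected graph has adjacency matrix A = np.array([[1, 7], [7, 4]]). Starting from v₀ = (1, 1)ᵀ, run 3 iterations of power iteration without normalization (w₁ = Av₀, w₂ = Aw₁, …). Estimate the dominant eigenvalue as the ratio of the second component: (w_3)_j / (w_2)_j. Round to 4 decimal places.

w1 = Av₀ = (1·1 + 7·1; 7·1 + 4·1) = (8, 11)
w2 = Aw1 = (1·8 + 7·11; 7·8 + 4·11) = (85, 100)
w3 = Aw2 = (785, 995)
Ratio at component: 995 / 100 = 9.9500

9.9500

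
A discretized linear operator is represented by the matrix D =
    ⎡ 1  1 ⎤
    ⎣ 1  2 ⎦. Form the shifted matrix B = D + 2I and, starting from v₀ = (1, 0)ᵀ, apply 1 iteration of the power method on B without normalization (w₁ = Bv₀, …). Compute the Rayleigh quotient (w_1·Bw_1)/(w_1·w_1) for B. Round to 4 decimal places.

B = D + 2I has rows (3, 1); (1, 4)
w1 = Bv₀ = (3·1 + 1·0; 1·1 + 4·0) = (3, 1)
Bw1 = (10, 7)
w1·Bw1 = 37; w1·w1 = 10; μ ≈ 37/10 = 3.7000

3.7000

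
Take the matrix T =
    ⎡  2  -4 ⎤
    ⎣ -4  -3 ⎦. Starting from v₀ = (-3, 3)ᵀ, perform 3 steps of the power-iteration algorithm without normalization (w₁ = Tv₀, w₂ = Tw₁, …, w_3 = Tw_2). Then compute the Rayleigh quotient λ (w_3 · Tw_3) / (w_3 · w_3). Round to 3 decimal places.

w1 = Tv₀ = (2·(-3) + (-4)·3; (-4)·(-3) + (-3)·3) = (-18, 3)
w2 = Tw1 = (2·(-18) + (-4)·3; (-4)·(-18) + (-3)·3) = (-48, 63)
w3 = Tw2 = (-348, 3)
Tw3 = (-708, 1383)
w3·Tw3 = (-348)·(-708) + 3·1383 = 250533; w3·w3 = (-348)·(-348) + 3·3 = 121113
λ ≈ 250533/121113 = 2.069

2.069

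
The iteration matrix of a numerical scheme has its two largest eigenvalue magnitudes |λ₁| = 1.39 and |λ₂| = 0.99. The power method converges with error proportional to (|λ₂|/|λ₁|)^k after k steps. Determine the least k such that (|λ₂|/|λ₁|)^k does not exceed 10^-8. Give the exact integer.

55

|λ₂/λ₁| = 0.99/1.39 = 0.71223
Need k ≥ ln(10^-8) / ln(0.71223) = -18.4207 / -0.3394 ≈ 54.282
Smallest integer k satisfying the bound: 55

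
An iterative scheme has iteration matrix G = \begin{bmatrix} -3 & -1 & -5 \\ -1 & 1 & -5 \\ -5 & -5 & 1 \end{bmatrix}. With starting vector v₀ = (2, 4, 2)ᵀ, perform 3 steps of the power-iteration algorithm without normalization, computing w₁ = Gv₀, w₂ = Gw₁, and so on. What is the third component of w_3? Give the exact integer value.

-1688

w1 = Gv₀ = (-20, -8, -28)
w2 = Gw1 = (208, 152, 112)
w3 = Gw2 = (-1336, -616, -1688)
The requested component of w3 is -1688.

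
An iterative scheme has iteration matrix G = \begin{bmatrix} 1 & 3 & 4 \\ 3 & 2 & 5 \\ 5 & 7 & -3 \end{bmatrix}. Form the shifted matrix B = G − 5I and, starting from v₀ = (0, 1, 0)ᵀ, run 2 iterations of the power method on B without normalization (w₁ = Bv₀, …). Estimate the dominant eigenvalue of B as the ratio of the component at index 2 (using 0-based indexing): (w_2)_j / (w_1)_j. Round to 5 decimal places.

B = G − 5I has rows (-4, 3, 4); (3, -3, 5); (5, 7, -8)
w1 = Bv₀ = ((-4)·0 + 3·1 + 4·0; 3·0 + (-3)·1 + 5·0; 5·0 + 7·1 + (-8)·0) = (3, -3, 7)
w2 = Bw1 = ((-4)·3 + 3·(-3) + 4·7; 3·3 + (-3)·(-3) + 5·7; 5·3 + 7·(-3) + (-8)·7) = (7, 53, -62)
Ratio: -62/7 = -8.85714

μ ≈ -8.85714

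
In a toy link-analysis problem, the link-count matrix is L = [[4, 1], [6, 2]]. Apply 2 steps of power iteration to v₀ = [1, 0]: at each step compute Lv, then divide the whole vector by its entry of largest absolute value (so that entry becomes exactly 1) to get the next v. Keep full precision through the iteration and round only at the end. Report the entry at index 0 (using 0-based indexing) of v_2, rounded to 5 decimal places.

0.61111

Lv0 = (4.000000, 6.000000); divide by 6.000000 → v1 = (0.666667, 1.000000)
Lv1 = (3.666667, 6.000000); divide by 6.000000 → v2 = (0.611111, 1.000000)
Requested entry of v2: 22/36 = 0.61111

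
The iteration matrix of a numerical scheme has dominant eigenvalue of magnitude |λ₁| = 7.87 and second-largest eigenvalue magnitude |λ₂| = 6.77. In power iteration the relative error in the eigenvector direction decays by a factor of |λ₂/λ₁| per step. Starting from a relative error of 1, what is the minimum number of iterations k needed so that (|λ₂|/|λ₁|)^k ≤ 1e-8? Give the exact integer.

123

|λ₂/λ₁| = 6.77/7.87 = 0.86023
Need k ≥ ln(1e-8) / ln(0.86023) = -18.4207 / -0.1506 ≈ 122.350
Smallest integer k satisfying the bound: 123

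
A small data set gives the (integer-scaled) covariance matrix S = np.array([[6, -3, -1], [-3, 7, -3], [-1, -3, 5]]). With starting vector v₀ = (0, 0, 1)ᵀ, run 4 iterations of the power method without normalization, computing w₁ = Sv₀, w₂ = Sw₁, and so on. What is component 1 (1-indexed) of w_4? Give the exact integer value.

w1 = Sv₀ = (6·0 + (-3)·0 + (-1)·1; (-3)·0 + 7·0 + (-3)·1; (-1)·0 + (-3)·0 + 5·1) = (-1, -3, 5)
w2 = Sw1 = (6·(-1) + (-3)·(-3) + (-1)·5; (-3)·(-1) + 7·(-3) + (-3)·5; (-1)·(-1) + (-3)·(-3) + 5·5) = (-2, -33, 35)
w3 = Sw2 = (52, -330, 276)
w4 = Sw3 = (1026, -3294, 2318)
The requested component of w4 is 1026.

1026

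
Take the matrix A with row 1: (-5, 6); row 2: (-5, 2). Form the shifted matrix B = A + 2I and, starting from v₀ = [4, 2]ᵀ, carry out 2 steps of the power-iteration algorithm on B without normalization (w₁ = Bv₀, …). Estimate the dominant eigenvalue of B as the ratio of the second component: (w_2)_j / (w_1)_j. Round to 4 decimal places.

μ ≈ 4.0000

B = A + 2I has rows (-3, 6); (-5, 4)
w1 = Bv₀ = ((-3)·4 + 6·2; (-5)·4 + 4·2) = (0, -12)
w2 = Bw1 = ((-3)·0 + 6·(-12); (-5)·0 + 4·(-12)) = (-72, -48)
Ratio: -48/-12 = 4.0000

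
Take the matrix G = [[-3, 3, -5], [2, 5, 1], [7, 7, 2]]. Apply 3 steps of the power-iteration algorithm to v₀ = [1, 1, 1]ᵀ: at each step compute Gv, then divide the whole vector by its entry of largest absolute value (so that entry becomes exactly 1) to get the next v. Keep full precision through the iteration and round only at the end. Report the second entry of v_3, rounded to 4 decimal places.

1.0000

Gv0 = (-5.00000, 8.00000, 16.00000); divide by 16.00000 → v1 = (-0.31250, 0.50000, 1.00000)
Gv1 = (-2.56250, 2.87500, 3.31250); divide by 3.31250 → v2 = (-0.77358, 0.86792, 1.00000)
Gv2 = (-0.07547, 3.79245, 2.66038); divide by 3.79245 → v3 = (-0.01990, 1.00000, 0.70149)
Requested entry of v3: 201/201 = 1.0000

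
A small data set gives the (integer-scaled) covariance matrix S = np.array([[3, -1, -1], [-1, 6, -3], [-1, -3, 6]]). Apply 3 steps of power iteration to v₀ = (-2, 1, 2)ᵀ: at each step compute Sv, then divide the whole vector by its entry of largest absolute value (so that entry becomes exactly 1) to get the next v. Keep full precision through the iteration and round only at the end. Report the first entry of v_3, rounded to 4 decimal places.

-0.3612

Sv0 = (-9.00000, 2.00000, 11.00000); divide by 11.00000 → v1 = (-0.81818, 0.18182, 1.00000)
Sv1 = (-3.63636, -1.09091, 6.27273); divide by 6.27273 → v2 = (-0.57971, -0.17391, 1.00000)
Sv2 = (-2.56522, -3.46377, 7.10145); divide by 7.10145 → v3 = (-0.36122, -0.48776, 1.00000)
Requested entry of v3: -177/490 = -0.3612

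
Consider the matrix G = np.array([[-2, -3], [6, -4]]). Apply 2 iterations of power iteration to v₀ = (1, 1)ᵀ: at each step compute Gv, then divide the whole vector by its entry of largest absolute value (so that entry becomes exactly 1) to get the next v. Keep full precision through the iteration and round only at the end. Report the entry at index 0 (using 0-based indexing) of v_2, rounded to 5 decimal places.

-0.10526

Gv0 = (-5.000000, 2.000000); divide by -5.000000 → v1 = (1.000000, -0.400000)
Gv1 = (-0.800000, 7.600000); divide by 7.600000 → v2 = (-0.105263, 1.000000)
Requested entry of v2: 4/-38 = -0.10526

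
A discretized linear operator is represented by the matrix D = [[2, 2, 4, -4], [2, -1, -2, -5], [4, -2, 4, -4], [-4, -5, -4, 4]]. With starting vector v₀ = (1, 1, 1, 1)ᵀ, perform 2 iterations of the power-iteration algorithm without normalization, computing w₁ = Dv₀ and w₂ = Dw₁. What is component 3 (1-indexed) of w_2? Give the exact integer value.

72

w1 = Dv₀ = (4, -6, 2, -9)
w2 = Dw1 = (40, 55, 72, -30)
The requested component of w2 is 72.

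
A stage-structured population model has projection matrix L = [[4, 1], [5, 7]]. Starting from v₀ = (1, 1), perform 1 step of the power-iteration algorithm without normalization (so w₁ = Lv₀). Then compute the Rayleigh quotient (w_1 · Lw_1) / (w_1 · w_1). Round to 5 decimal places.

w1 = Lv₀ = (5, 12)
Lw1 = (32, 109)
w1·Lw1 = 5·32 + 12·109 = 1468; w1·w1 = 5·5 + 12·12 = 169
λ ≈ 1468/169 = 8.68639

8.68639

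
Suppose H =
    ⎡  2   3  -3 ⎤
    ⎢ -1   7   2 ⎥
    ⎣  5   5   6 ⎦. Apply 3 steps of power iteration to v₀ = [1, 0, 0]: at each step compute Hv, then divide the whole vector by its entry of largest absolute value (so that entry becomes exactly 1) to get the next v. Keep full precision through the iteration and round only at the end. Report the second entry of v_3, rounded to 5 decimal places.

0.62759

Hv0 = (2.000000, -1.000000, 5.000000); divide by 5.000000 → v1 = (0.400000, -0.200000, 1.000000)
Hv1 = (-2.800000, 0.200000, 7.000000); divide by 7.000000 → v2 = (-0.400000, 0.028571, 1.000000)
Hv2 = (-3.714286, 2.600000, 4.142857); divide by 4.142857 → v3 = (-0.896552, 0.627586, 1.000000)
Requested entry of v3: 91/145 = 0.62759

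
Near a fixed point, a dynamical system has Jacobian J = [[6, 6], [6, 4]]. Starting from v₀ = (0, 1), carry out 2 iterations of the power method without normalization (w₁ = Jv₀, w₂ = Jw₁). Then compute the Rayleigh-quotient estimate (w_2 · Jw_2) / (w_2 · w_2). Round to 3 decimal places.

w1 = Jv₀ = (6, 4)
w2 = Jw1 = (60, 52)
Jw2 = (672, 568)
w2·Jw2 = 60·672 + 52·568 = 69856; w2·w2 = 60·60 + 52·52 = 6304
λ ≈ 69856/6304 = 11.081

λ ≈ 11.081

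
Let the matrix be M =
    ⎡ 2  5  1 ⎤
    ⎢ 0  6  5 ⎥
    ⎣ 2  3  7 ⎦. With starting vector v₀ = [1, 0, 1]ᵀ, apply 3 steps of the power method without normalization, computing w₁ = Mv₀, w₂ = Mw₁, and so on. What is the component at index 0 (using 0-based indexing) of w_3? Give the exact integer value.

w1 = Mv₀ = (2·1 + 5·0 + 1·1; 0·1 + 6·0 + 5·1; 2·1 + 3·0 + 7·1) = (3, 5, 9)
w2 = Mw1 = (2·3 + 5·5 + 1·9; 0·3 + 6·5 + 5·9; 2·3 + 3·5 + 7·9) = (40, 75, 84)
w3 = Mw2 = (539, 870, 893)
The requested component of w3 is 539.

539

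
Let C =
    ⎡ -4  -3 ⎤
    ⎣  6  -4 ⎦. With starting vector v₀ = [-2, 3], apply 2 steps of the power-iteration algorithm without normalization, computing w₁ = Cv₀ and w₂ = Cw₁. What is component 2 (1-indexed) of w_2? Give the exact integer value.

w1 = Cv₀ = ((-4)·(-2) + (-3)·3; 6·(-2) + (-4)·3) = (-1, -24)
w2 = Cw1 = ((-4)·(-1) + (-3)·(-24); 6·(-1) + (-4)·(-24)) = (76, 90)
The requested component of w2 is 90.

90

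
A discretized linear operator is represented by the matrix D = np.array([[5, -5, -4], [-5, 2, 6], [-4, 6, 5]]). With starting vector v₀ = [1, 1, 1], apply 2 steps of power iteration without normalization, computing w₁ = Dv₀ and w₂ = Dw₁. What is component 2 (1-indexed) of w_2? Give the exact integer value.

w1 = Dv₀ = (-4, 3, 7)
w2 = Dw1 = (-63, 68, 69)
The requested component of w2 is 68.

68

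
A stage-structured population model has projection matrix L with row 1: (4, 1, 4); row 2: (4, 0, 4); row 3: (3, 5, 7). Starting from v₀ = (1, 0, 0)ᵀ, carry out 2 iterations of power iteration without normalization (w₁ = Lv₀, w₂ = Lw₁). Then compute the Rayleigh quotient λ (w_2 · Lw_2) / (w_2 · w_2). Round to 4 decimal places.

11.5805

w1 = Lv₀ = (4·1 + 1·0 + 4·0; 4·1 + 0·0 + 4·0; 3·1 + 5·0 + 7·0) = (4, 4, 3)
w2 = Lw1 = (4·4 + 1·4 + 4·3; 4·4 + 0·4 + 4·3; 3·4 + 5·4 + 7·3) = (32, 28, 53)
Lw2 = (368, 340, 607)
w2·Lw2 = 32·368 + 28·340 + 53·607 = 53467; w2·w2 = 32·32 + 28·28 + 53·53 = 4617
λ ≈ 53467/4617 = 11.5805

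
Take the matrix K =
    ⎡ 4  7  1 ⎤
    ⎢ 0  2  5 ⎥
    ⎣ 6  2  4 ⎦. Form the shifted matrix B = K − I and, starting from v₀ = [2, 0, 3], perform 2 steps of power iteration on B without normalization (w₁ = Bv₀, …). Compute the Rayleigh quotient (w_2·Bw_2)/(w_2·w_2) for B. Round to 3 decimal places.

B = K − I has rows (3, 7, 1); (0, 1, 5); (6, 2, 3)
w1 = Bv₀ = (3·2 + 7·0 + 1·3; 0·2 + 1·0 + 5·3; 6·2 + 2·0 + 3·3) = (9, 15, 21)
w2 = Bw1 = (3·9 + 7·15 + 1·21; 0·9 + 1·15 + 5·21; 6·9 + 2·15 + 3·21) = (153, 120, 147)
Bw2 = (1446, 855, 1599)
w2·Bw2 = 558891; w2·w2 = 59418; μ ≈ 558891/59418 = 9.406

μ ≈ 9.406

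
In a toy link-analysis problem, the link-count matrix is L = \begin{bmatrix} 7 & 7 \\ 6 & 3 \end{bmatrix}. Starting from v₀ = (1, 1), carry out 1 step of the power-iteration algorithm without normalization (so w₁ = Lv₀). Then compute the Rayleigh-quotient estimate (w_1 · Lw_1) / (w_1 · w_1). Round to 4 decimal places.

w1 = Lv₀ = (7·1 + 7·1; 6·1 + 3·1) = (14, 9)
Lw1 = (161, 111)
w1·Lw1 = 14·161 + 9·111 = 3253; w1·w1 = 14·14 + 9·9 = 277
λ ≈ 3253/277 = 11.7437

11.7437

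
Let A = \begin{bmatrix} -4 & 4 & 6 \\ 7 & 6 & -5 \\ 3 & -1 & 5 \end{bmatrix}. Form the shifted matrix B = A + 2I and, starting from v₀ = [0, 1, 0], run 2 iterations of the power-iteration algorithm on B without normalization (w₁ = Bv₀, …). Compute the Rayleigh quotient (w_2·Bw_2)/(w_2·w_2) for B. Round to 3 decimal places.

μ ≈ 9.767

B = A + 2I has rows (-2, 4, 6); (7, 8, -5); (3, -1, 7)
w1 = Bv₀ = ((-2)·0 + 4·1 + 6·0; 7·0 + 8·1 + (-5)·0; 3·0 + (-1)·1 + 7·0) = (4, 8, -1)
w2 = Bw1 = ((-2)·4 + 4·8 + 6·(-1); 7·4 + 8·8 + (-5)·(-1); 3·4 + (-1)·8 + 7·(-1)) = (18, 97, -3)
Bw2 = (334, 917, -64)
w2·Bw2 = 95153; w2·w2 = 9742; μ ≈ 95153/9742 = 9.767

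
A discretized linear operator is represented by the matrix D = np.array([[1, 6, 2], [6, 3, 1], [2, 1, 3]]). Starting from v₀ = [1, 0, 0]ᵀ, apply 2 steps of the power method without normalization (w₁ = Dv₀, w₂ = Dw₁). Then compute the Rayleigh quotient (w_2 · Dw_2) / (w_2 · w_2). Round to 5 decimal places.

7.87818

w1 = Dv₀ = (1·1 + 6·0 + 2·0; 6·1 + 3·0 + 1·0; 2·1 + 1·0 + 3·0) = (1, 6, 2)
w2 = Dw1 = (1·1 + 6·6 + 2·2; 6·1 + 3·6 + 1·2; 2·1 + 1·6 + 3·2) = (41, 26, 14)
Dw2 = (225, 338, 150)
w2·Dw2 = 41·225 + 26·338 + 14·150 = 20113; w2·w2 = 41·41 + 26·26 + 14·14 = 2553
λ ≈ 20113/2553 = 7.87818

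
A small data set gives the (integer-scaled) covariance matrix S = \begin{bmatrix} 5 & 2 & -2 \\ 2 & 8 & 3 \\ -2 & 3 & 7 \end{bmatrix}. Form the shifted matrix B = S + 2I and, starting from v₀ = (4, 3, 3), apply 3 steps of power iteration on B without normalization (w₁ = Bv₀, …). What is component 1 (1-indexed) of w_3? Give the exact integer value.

2184

B = S + 2I has rows (7, 2, -2); (2, 10, 3); (-2, 3, 9)
w1 = Bv₀ = (28, 47, 28)
w2 = Bw1 = (234, 610, 337)
w3 = Bw2 = (2184, 7579, 4395)
Requested component of w3: 2184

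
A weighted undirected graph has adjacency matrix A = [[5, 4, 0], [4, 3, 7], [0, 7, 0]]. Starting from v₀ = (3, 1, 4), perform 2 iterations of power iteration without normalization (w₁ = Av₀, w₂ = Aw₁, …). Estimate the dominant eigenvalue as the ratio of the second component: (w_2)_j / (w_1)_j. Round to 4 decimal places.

λ ≈ 5.9070

w1 = Av₀ = (5·3 + 4·1 + 0·4; 4·3 + 3·1 + 7·4; 0·3 + 7·1 + 0·4) = (19, 43, 7)
w2 = Aw1 = (5·19 + 4·43 + 0·7; 4·19 + 3·43 + 7·7; 0·19 + 7·43 + 0·7) = (267, 254, 301)
Ratio at component: 254 / 43 = 5.9070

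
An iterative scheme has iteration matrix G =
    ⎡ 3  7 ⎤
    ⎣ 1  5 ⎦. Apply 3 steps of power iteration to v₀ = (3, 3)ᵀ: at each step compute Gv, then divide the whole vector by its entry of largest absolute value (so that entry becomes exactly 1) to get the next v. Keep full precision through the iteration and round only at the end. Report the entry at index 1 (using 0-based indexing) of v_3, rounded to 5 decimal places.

Gv0 = (30.000000, 18.000000); divide by 30.000000 → v1 = (1.000000, 0.600000)
Gv1 = (7.200000, 4.000000); divide by 7.200000 → v2 = (1.000000, 0.555556)
Gv2 = (6.888889, 3.777778); divide by 6.888889 → v3 = (1.000000, 0.548387)
Requested entry of v3: 816/1488 = 0.54839

0.54839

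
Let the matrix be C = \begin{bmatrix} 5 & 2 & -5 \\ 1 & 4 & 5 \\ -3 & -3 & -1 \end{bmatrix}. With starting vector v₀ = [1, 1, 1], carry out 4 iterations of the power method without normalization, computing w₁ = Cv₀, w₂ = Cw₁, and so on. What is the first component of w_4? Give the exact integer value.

w1 = Cv₀ = (2, 10, -7)
w2 = Cw1 = (65, 7, -29)
w3 = Cw2 = (484, -52, -187)
w4 = Cw3 = (3251, -659, -1109)
The requested component of w4 is 3251.

3251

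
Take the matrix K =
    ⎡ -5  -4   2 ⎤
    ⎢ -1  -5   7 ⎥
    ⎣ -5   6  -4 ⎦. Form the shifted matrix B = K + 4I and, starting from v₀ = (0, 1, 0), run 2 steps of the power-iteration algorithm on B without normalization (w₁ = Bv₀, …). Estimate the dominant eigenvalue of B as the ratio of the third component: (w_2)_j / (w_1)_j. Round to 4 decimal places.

2.3333

B = K + 4I has rows (-1, -4, 2); (-1, -1, 7); (-5, 6, 0)
w1 = Bv₀ = ((-1)·0 + (-4)·1 + 2·0; (-1)·0 + (-1)·1 + 7·0; (-5)·0 + 6·1 + 0·0) = (-4, -1, 6)
w2 = Bw1 = ((-1)·(-4) + (-4)·(-1) + 2·6; (-1)·(-4) + (-1)·(-1) + 7·6; (-5)·(-4) + 6·(-1) + 0·6) = (20, 47, 14)
Ratio: 14/6 = 2.3333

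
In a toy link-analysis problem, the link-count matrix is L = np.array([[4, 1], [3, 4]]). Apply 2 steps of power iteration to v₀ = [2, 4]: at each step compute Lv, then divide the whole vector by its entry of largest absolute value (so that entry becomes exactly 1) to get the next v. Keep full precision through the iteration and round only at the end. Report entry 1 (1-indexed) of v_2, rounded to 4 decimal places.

0.5645

Lv0 = (12.00000, 22.00000); divide by 22.00000 → v1 = (0.54545, 1.00000)
Lv1 = (3.18182, 5.63636); divide by 5.63636 → v2 = (0.56452, 1.00000)
Requested entry of v2: 70/124 = 0.5645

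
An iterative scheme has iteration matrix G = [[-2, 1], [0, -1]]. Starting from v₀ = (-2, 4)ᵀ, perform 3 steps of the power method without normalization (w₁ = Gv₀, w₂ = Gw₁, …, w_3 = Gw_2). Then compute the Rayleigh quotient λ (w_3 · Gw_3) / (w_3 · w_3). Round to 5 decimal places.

-2.08197

w1 = Gv₀ = (8, -4)
w2 = Gw1 = (-20, 4)
w3 = Gw2 = (44, -4)
Gw3 = (-92, 4)
w3·Gw3 = 44·(-92) + (-4)·4 = -4064; w3·w3 = 44·44 + (-4)·(-4) = 1952
λ ≈ -4064/1952 = -2.08197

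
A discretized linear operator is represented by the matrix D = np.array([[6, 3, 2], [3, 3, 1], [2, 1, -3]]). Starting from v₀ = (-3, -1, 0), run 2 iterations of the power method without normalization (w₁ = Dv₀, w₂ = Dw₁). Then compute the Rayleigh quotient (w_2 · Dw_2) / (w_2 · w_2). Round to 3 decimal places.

λ ≈ 8.278

w1 = Dv₀ = (-21, -12, -7)
w2 = Dw1 = (-176, -106, -33)
Dw2 = (-1440, -879, -359)
w2·Dw2 = (-176)·(-1440) + (-106)·(-879) + (-33)·(-359) = 358461; w2·w2 = (-176)·(-176) + (-106)·(-106) + (-33)·(-33) = 43301
λ ≈ 358461/43301 = 8.278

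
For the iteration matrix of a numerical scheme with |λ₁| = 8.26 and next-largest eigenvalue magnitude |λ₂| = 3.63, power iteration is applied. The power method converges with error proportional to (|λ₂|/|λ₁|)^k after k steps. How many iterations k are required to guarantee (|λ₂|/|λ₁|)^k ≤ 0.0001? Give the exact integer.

|λ₂/λ₁| = 3.63/8.26 = 0.43947
Need k ≥ ln(0.0001) / ln(0.43947) = -9.2103 / -0.8222 ≈ 11.202
Smallest integer k satisfying the bound: 12

12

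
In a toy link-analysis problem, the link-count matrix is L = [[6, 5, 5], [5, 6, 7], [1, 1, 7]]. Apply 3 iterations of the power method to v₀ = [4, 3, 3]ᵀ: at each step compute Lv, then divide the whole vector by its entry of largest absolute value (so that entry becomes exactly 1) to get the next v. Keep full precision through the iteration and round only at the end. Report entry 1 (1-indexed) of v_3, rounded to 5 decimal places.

0.93758

Lv0 = (54.000000, 59.000000, 28.000000); divide by 59.000000 → v1 = (0.915254, 1.000000, 0.474576)
Lv1 = (12.864407, 13.898305, 5.237288); divide by 13.898305 → v2 = (0.925610, 1.000000, 0.376829)
Lv2 = (12.437805, 13.265854, 4.563415); divide by 13.265854 → v3 = (0.937580, 1.000000, 0.343997)
Requested entry of v3: 10199/10878 = 0.93758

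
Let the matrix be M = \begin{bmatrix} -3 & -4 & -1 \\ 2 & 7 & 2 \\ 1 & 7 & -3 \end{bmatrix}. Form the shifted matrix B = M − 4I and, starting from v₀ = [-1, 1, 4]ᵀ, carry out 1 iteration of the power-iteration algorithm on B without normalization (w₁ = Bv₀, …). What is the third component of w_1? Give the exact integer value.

B = M − 4I has rows (-7, -4, -1); (2, 3, 2); (1, 7, -7)
w1 = Bv₀ = (-1, 9, -22)
Requested component of w1: -22

-22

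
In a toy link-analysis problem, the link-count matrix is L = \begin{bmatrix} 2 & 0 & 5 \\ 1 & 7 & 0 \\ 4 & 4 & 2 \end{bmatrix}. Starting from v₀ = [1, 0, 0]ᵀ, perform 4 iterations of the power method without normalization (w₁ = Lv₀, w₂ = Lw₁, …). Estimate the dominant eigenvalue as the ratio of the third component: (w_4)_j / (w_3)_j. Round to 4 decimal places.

w1 = Lv₀ = (2·1 + 0·0 + 5·0; 1·1 + 7·0 + 0·0; 4·1 + 4·0 + 2·0) = (2, 1, 4)
w2 = Lw1 = (2·2 + 0·1 + 5·4; 1·2 + 7·1 + 0·4; 4·2 + 4·1 + 2·4) = (24, 9, 20)
w3 = Lw2 = (148, 87, 172)
w4 = Lw3 = (1156, 757, 1284)
Ratio at component: 1284 / 172 = 7.4651

λ ≈ 7.4651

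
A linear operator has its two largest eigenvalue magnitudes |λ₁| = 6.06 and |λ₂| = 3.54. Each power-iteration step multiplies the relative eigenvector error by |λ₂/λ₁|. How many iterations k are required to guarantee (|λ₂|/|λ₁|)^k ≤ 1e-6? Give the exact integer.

26

|λ₂/λ₁| = 3.54/6.06 = 0.58416
Need k ≥ ln(1e-6) / ln(0.58416) = -13.8155 / -0.5376 ≈ 25.699
Smallest integer k satisfying the bound: 26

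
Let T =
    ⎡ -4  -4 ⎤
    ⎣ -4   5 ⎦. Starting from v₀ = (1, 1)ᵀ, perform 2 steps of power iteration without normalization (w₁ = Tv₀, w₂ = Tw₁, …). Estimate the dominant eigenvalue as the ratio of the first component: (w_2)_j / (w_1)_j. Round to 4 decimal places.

λ ≈ -3.5000

w1 = Tv₀ = ((-4)·1 + (-4)·1; (-4)·1 + 5·1) = (-8, 1)
w2 = Tw1 = ((-4)·(-8) + (-4)·1; (-4)·(-8) + 5·1) = (28, 37)
Ratio at component: 28 / -8 = -3.5000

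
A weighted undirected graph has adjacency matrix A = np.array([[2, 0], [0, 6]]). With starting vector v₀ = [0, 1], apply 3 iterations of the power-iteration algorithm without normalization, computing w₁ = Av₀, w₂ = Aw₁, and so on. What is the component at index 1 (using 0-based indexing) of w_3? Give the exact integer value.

216

w1 = Av₀ = (2·0 + 0·1; 0·0 + 6·1) = (0, 6)
w2 = Aw1 = (2·0 + 0·6; 0·0 + 6·6) = (0, 36)
w3 = Aw2 = (0, 216)
The requested component of w3 is 216.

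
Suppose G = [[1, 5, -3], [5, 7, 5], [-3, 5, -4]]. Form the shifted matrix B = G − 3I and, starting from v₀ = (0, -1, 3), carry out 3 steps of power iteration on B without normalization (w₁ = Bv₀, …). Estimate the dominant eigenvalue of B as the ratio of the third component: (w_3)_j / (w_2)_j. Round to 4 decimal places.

B = G − 3I has rows (-2, 5, -3); (5, 4, 5); (-3, 5, -7)
w1 = Bv₀ = ((-2)·0 + 5·(-1) + (-3)·3; 5·0 + 4·(-1) + 5·3; (-3)·0 + 5·(-1) + (-7)·3) = (-14, 11, -26)
w2 = Bw1 = ((-2)·(-14) + 5·11 + (-3)·(-26); 5·(-14) + 4·11 + 5·(-26); (-3)·(-14) + 5·11 + (-7)·(-26)) = (161, -156, 279)
w3 = Bw2 = (-1939, 1576, -3216)
Ratio: -3216/279 = -11.5269

-11.5269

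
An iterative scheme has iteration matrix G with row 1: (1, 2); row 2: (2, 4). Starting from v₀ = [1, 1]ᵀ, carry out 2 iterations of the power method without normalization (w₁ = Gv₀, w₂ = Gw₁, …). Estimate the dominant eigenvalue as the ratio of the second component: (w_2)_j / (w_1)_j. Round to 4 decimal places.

w1 = Gv₀ = (1·1 + 2·1; 2·1 + 4·1) = (3, 6)
w2 = Gw1 = (1·3 + 2·6; 2·3 + 4·6) = (15, 30)
Ratio at component: 30 / 6 = 5.0000

λ ≈ 5.0000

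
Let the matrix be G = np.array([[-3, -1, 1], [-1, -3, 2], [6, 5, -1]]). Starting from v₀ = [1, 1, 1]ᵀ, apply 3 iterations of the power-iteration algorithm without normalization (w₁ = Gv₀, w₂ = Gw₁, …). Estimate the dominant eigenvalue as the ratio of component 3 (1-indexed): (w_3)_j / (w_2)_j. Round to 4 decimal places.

-8.1316

w1 = Gv₀ = (-3, -2, 10)
w2 = Gw1 = (21, 29, -38)
w3 = Gw2 = (-130, -184, 309)
Ratio at component: 309 / -38 = -8.1316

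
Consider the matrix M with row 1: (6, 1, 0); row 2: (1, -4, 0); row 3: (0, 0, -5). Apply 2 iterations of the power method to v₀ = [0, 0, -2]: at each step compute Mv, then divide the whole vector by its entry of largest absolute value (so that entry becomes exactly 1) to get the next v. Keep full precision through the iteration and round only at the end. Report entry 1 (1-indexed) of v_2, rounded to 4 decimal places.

0.0000

Mv0 = (0.00000, 0.00000, 10.00000); divide by 10.00000 → v1 = (0.00000, 0.00000, 1.00000)
Mv1 = (0.00000, 0.00000, -5.00000); divide by -5.00000 → v2 = (0.00000, 0.00000, 1.00000)
Requested entry of v2: 0/-50 = 0.0000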